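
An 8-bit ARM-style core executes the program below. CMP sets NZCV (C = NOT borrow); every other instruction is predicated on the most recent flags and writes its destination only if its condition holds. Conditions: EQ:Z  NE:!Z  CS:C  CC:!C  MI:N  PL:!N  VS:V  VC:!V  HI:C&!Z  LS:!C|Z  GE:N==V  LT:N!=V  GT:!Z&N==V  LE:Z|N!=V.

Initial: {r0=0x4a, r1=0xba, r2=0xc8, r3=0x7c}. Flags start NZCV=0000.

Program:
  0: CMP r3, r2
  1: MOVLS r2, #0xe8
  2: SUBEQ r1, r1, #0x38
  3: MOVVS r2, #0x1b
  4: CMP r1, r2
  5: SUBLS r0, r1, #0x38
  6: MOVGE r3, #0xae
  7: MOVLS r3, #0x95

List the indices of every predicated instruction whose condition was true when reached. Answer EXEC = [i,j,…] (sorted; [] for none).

0: ✓ CMP  NZCV=1001
1: ✓ MOVLS  r2←0xe8
2: · SUBEQ
3: ✓ MOVVS  r2←0x1b
4: ✓ CMP  NZCV=1010
5: · SUBLS
6: · MOVGE
7: · MOVLS

EXEC = [1,3]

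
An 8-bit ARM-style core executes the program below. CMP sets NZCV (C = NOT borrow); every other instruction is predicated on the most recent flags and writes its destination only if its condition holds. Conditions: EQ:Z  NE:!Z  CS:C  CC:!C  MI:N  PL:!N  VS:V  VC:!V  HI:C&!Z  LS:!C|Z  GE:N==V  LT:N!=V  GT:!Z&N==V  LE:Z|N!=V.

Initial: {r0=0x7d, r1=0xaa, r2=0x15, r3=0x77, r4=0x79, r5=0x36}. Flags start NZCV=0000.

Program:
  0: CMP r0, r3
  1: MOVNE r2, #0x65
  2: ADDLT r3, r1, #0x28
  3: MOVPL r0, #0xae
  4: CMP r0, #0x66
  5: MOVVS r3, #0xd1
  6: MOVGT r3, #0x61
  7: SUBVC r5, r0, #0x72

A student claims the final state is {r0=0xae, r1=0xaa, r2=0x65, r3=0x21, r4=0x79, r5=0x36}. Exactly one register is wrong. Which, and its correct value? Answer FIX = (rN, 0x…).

[0] flags=0010 → (cmp)
[1] flags=0010 NE?T → r2=0x65
[2] flags=0010 LT?F → skip
[3] flags=0010 PL?T → r0=0xae
[4] flags=0011 → (cmp)
[5] flags=0011 VS?T → r3=0xd1
[6] flags=0011 GT?F → skip
[7] flags=0011 VC?F → skip

FIX = (r3, 0xd1)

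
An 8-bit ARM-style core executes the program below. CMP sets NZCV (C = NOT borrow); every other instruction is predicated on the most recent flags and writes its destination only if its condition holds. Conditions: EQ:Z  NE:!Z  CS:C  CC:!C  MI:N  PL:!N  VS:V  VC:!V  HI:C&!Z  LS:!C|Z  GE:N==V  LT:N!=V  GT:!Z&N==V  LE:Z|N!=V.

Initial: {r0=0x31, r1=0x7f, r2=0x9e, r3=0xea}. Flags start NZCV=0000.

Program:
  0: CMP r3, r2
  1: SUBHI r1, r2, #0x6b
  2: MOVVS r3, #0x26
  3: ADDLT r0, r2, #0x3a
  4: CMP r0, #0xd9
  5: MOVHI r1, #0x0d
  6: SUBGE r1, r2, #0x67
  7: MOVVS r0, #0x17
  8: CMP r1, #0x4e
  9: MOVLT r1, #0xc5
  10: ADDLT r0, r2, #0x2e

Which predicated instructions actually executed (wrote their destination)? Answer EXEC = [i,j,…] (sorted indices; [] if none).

EXEC = [1,6,9,10]

0: ✓ CMP  NZCV=0010
1: ✓ SUBHI  r1←0x33
2: · MOVVS
3: · ADDLT
4: ✓ CMP  NZCV=0000
5: · MOVHI
6: ✓ SUBGE  r1←0x37
7: · MOVVS
8: ✓ CMP  NZCV=1000
9: ✓ MOVLT  r1←0xc5
10: ✓ ADDLT  r0←0xcc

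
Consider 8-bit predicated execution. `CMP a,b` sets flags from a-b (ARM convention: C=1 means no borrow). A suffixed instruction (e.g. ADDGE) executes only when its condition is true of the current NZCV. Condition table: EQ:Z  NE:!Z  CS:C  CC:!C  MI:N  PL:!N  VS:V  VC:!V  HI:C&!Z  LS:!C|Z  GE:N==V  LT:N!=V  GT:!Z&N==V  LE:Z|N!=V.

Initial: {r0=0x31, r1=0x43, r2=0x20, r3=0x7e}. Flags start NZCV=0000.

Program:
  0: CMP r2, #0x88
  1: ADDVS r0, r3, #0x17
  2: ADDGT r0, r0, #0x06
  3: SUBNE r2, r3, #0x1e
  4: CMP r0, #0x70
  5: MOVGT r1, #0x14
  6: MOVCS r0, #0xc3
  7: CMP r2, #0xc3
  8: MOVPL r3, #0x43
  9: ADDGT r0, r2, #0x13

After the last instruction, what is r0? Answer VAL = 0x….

VAL = 0x73

0: ✓ CMP  NZCV=1001
1: ✓ ADDVS  r0←0x95
2: ✓ ADDGT  r0←0x9b
3: ✓ SUBNE  r2←0x60
4: ✓ CMP  NZCV=0011
5: · MOVGT
6: ✓ MOVCS  r0←0xc3
7: ✓ CMP  NZCV=1001
8: · MOVPL
9: ✓ ADDGT  r0←0x73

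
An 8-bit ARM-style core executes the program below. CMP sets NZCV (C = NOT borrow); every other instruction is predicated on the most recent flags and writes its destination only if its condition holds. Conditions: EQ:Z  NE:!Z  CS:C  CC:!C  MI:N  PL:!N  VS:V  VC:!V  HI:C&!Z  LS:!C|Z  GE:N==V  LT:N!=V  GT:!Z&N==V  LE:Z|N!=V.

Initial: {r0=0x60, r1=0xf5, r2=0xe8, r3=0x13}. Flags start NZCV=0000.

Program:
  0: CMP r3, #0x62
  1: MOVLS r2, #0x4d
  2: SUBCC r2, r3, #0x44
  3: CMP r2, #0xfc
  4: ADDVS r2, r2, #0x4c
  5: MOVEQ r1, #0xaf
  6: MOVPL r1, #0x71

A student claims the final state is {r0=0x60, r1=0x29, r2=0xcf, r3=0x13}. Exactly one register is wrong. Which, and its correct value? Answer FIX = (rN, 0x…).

FIX = (r1, 0xf5)

[0] flags=1000 → (cmp)
[1] flags=1000 LS?T → r2=0x4d
[2] flags=1000 CC?T → r2=0xcf
[3] flags=1000 → (cmp)
[4] flags=1000 VS?F → skip
[5] flags=1000 EQ?F → skip
[6] flags=1000 PL?F → skip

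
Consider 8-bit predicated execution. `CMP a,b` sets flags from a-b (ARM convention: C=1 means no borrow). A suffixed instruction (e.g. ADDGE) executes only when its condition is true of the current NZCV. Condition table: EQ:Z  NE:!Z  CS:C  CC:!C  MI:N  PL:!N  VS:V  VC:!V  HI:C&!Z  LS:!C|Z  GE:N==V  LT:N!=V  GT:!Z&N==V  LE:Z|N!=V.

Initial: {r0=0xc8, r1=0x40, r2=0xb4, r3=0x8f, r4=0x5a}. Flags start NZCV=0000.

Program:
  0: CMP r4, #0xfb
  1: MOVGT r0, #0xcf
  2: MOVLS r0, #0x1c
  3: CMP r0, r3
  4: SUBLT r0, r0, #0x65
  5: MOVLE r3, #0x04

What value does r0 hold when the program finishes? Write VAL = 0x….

VAL = 0x1c

0: ✓ CMP  NZCV=0000
1: ✓ MOVGT  r0←0xcf
2: ✓ MOVLS  r0←0x1c
3: ✓ CMP  NZCV=1001
4: · SUBLT
5: · MOVLE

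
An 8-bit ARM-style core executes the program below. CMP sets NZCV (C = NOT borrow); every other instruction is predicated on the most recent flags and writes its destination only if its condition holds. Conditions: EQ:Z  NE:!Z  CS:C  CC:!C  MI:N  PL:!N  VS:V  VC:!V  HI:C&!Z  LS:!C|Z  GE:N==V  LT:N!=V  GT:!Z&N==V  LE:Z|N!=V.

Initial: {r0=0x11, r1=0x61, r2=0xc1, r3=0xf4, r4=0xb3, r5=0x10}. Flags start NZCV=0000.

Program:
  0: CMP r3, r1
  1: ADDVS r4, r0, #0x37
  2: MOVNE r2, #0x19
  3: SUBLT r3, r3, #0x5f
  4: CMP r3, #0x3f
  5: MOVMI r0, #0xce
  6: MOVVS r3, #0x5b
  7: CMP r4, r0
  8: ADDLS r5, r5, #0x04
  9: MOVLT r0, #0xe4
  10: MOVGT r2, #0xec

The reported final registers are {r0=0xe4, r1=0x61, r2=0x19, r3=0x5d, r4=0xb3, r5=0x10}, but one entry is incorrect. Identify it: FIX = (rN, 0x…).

0: ✓ CMP  NZCV=1010
1: · ADDVS
2: ✓ MOVNE  r2←0x19
3: ✓ SUBLT  r3←0x95
4: ✓ CMP  NZCV=0011
5: · MOVMI
6: ✓ MOVVS  r3←0x5b
7: ✓ CMP  NZCV=1010
8: · ADDLS
9: ✓ MOVLT  r0←0xe4
10: · MOVGT

FIX = (r3, 0x5b)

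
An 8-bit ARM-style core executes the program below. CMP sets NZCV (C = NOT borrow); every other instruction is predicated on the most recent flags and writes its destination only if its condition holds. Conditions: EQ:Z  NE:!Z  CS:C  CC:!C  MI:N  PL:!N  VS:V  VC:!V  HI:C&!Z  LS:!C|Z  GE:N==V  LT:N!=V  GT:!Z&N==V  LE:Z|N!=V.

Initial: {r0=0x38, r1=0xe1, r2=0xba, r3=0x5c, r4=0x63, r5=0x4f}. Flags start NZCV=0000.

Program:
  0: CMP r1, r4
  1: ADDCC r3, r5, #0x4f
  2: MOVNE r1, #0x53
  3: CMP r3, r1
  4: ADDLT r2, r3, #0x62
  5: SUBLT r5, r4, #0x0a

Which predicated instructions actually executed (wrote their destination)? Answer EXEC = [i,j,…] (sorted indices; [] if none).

[0] flags=0011 → (cmp)
[1] flags=0011 CC?F → skip
[2] flags=0011 NE?T → r1=0x53
[3] flags=0010 → (cmp)
[4] flags=0010 LT?F → skip
[5] flags=0010 LT?F → skip

EXEC = [2]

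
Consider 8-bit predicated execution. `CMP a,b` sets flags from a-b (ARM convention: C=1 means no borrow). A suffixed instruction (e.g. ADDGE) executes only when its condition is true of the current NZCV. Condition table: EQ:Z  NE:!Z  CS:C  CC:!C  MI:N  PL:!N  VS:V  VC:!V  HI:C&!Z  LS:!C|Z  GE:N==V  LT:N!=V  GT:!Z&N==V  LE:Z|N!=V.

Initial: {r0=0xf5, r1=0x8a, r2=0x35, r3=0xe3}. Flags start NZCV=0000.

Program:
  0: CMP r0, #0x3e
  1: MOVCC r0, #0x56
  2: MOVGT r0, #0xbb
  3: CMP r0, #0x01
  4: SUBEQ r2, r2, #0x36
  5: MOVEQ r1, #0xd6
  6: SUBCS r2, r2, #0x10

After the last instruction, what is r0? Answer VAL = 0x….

VAL = 0xf5

[0] flags=1010 → (cmp)
[1] flags=1010 CC?F → skip
[2] flags=1010 GT?F → skip
[3] flags=1010 → (cmp)
[4] flags=1010 EQ?F → skip
[5] flags=1010 EQ?F → skip
[6] flags=1010 CS?T → r2=0x25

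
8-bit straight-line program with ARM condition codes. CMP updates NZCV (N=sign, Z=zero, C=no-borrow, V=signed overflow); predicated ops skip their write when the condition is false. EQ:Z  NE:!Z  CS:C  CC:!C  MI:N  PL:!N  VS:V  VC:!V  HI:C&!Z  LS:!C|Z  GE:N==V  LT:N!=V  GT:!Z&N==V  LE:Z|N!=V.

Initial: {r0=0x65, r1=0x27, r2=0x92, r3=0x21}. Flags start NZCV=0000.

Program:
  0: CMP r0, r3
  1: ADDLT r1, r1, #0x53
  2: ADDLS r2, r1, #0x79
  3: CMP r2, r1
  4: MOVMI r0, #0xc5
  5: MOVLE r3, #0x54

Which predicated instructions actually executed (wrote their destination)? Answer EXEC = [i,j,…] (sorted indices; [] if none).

EXEC = [5]

0: ✓ CMP  NZCV=0010
1: · ADDLT
2: · ADDLS
3: ✓ CMP  NZCV=0011
4: · MOVMI
5: ✓ MOVLE  r3←0x54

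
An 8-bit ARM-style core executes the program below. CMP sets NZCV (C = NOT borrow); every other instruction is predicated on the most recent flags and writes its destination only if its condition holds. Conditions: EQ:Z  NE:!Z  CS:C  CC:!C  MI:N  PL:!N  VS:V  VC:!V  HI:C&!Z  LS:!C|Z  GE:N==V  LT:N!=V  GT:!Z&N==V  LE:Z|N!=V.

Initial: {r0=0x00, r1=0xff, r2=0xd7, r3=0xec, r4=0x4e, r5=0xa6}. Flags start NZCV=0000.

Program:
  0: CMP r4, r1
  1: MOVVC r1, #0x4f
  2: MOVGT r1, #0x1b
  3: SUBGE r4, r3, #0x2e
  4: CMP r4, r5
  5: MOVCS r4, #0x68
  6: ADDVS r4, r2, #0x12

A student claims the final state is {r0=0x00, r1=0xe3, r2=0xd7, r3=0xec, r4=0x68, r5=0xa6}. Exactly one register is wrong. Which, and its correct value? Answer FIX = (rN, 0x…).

FIX = (r1, 0x1b)

0: ✓ CMP  NZCV=0000
1: ✓ MOVVC  r1←0x4f
2: ✓ MOVGT  r1←0x1b
3: ✓ SUBGE  r4←0xbe
4: ✓ CMP  NZCV=0010
5: ✓ MOVCS  r4←0x68
6: · ADDVS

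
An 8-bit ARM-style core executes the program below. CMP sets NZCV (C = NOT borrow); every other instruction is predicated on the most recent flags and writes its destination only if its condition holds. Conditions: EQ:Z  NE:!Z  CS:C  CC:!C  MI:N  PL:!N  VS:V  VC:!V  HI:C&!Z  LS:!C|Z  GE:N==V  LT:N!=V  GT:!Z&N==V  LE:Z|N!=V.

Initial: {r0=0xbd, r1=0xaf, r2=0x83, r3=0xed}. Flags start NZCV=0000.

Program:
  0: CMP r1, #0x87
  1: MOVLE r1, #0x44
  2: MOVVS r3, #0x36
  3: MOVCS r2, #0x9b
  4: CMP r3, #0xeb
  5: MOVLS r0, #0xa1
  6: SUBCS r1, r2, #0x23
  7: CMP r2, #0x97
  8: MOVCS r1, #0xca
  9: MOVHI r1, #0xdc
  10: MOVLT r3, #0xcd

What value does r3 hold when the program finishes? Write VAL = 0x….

[0] flags=0010 → (cmp)
[1] flags=0010 LE?F → skip
[2] flags=0010 VS?F → skip
[3] flags=0010 CS?T → r2=0x9b
[4] flags=0010 → (cmp)
[5] flags=0010 LS?F → skip
[6] flags=0010 CS?T → r1=0x78
[7] flags=0010 → (cmp)
[8] flags=0010 CS?T → r1=0xca
[9] flags=0010 HI?T → r1=0xdc
[10] flags=0010 LT?F → skip

VAL = 0xed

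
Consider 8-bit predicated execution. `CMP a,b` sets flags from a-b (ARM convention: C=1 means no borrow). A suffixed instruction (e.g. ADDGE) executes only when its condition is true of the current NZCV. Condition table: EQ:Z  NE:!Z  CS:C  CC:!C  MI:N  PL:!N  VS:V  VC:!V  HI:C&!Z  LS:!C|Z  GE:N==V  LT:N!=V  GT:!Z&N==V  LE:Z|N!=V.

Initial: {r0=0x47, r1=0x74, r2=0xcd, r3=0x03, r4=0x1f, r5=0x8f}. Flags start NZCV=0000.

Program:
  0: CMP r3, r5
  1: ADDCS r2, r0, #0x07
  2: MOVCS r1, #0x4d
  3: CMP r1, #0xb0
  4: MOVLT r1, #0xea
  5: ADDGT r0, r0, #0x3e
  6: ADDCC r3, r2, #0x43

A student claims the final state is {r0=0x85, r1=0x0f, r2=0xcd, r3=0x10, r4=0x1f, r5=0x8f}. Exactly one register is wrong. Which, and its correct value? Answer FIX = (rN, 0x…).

[0] flags=0000 → (cmp)
[1] flags=0000 CS?F → skip
[2] flags=0000 CS?F → skip
[3] flags=1001 → (cmp)
[4] flags=1001 LT?F → skip
[5] flags=1001 GT?T → r0=0x85
[6] flags=1001 CC?T → r3=0x10

FIX = (r1, 0x74)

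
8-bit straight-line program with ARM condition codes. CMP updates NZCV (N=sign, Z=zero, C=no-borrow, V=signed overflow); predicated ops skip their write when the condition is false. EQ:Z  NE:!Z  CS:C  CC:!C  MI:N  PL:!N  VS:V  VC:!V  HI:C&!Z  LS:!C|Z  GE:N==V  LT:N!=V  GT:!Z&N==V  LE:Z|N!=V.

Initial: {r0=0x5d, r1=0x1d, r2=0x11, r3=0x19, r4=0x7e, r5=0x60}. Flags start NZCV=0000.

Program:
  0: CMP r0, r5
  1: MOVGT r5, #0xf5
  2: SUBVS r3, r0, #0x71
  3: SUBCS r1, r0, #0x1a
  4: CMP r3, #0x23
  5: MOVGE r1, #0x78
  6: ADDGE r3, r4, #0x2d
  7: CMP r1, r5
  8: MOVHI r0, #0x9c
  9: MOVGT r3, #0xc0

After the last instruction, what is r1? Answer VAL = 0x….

0: ✓ CMP  NZCV=1000
1: · MOVGT
2: · SUBVS
3: · SUBCS
4: ✓ CMP  NZCV=1000
5: · MOVGE
6: · ADDGE
7: ✓ CMP  NZCV=1000
8: · MOVHI
9: · MOVGT

VAL = 0x1d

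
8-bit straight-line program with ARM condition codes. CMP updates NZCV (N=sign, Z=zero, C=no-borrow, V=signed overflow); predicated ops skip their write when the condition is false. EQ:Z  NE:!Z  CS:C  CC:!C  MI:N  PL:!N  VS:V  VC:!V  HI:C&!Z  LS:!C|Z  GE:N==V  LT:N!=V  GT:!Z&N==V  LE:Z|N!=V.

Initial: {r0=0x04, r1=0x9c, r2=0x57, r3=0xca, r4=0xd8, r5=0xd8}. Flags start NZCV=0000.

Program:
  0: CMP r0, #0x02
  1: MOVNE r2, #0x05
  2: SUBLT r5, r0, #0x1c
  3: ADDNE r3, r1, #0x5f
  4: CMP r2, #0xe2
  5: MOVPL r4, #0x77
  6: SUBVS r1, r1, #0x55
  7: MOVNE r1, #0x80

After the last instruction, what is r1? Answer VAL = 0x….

[0] flags=0010 → (cmp)
[1] flags=0010 NE?T → r2=0x05
[2] flags=0010 LT?F → skip
[3] flags=0010 NE?T → r3=0xfb
[4] flags=0000 → (cmp)
[5] flags=0000 PL?T → r4=0x77
[6] flags=0000 VS?F → skip
[7] flags=0000 NE?T → r1=0x80

VAL = 0x80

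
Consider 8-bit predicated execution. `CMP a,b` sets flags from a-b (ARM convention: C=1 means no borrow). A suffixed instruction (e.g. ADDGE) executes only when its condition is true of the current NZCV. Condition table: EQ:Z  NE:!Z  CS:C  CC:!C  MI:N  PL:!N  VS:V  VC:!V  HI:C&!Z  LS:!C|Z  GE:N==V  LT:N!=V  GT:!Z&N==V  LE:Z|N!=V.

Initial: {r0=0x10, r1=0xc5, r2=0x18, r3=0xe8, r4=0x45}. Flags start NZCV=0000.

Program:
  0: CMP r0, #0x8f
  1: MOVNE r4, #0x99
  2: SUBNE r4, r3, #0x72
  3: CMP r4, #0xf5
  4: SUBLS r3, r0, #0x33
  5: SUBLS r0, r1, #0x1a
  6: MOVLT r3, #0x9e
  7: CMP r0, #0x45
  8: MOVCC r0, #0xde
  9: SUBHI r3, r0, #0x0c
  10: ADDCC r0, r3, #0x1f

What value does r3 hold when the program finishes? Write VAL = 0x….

VAL = 0x9f

[0] flags=1001 → (cmp)
[1] flags=1001 NE?T → r4=0x99
[2] flags=1001 NE?T → r4=0x76
[3] flags=1001 → (cmp)
[4] flags=1001 LS?T → r3=0xdd
[5] flags=1001 LS?T → r0=0xab
[6] flags=1001 LT?F → skip
[7] flags=0011 → (cmp)
[8] flags=0011 CC?F → skip
[9] flags=0011 HI?T → r3=0x9f
[10] flags=0011 CC?F → skip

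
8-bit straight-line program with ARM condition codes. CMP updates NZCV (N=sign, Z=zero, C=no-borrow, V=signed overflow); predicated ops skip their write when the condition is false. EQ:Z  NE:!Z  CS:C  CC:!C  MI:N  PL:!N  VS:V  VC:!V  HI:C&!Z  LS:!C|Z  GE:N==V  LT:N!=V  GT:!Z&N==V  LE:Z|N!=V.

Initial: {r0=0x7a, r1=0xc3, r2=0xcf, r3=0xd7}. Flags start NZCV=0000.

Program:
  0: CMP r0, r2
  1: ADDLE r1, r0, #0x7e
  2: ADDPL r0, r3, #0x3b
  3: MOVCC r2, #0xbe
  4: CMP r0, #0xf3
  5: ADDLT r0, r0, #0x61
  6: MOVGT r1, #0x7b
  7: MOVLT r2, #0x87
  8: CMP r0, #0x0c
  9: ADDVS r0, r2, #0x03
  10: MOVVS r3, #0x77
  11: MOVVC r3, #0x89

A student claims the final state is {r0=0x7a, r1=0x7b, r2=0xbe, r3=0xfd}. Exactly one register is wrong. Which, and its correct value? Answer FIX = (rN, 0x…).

FIX = (r3, 0x89)

[0] flags=1001 → (cmp)
[1] flags=1001 LE?F → skip
[2] flags=1001 PL?F → skip
[3] flags=1001 CC?T → r2=0xbe
[4] flags=1001 → (cmp)
[5] flags=1001 LT?F → skip
[6] flags=1001 GT?T → r1=0x7b
[7] flags=1001 LT?F → skip
[8] flags=0010 → (cmp)
[9] flags=0010 VS?F → skip
[10] flags=0010 VS?F → skip
[11] flags=0010 VC?T → r3=0x89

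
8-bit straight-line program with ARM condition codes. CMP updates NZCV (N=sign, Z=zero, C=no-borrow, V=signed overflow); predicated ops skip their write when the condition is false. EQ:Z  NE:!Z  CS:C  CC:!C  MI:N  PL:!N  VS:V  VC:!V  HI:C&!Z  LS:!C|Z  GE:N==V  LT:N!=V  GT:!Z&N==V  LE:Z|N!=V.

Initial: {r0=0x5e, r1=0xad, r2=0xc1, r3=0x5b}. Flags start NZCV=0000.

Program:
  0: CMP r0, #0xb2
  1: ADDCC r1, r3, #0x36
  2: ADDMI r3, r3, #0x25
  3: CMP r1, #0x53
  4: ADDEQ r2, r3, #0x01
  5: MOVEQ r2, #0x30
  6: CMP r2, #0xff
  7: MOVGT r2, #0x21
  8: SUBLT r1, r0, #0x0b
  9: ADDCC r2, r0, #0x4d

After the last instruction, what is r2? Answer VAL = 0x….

0: ✓ CMP  NZCV=1001
1: ✓ ADDCC  r1←0x91
2: ✓ ADDMI  r3←0x80
3: ✓ CMP  NZCV=0011
4: · ADDEQ
5: · MOVEQ
6: ✓ CMP  NZCV=1000
7: · MOVGT
8: ✓ SUBLT  r1←0x53
9: ✓ ADDCC  r2←0xab

VAL = 0xab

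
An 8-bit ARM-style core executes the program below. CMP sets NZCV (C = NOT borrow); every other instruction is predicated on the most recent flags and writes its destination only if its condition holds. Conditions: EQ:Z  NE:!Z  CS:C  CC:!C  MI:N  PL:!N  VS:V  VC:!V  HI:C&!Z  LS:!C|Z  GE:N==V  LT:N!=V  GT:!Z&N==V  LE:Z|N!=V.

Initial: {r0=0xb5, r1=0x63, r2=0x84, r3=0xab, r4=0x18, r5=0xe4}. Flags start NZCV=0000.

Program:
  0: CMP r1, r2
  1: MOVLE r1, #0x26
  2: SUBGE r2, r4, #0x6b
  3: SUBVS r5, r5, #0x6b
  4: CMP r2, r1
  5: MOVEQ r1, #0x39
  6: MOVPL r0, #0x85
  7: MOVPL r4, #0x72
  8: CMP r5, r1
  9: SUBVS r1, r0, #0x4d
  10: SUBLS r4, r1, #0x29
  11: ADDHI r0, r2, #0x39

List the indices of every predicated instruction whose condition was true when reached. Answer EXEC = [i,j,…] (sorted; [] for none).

EXEC = [2,3,6,7,11]

0: ✓ CMP  NZCV=1001
1: · MOVLE
2: ✓ SUBGE  r2←0xad
3: ✓ SUBVS  r5←0x79
4: ✓ CMP  NZCV=0011
5: · MOVEQ
6: ✓ MOVPL  r0←0x85
7: ✓ MOVPL  r4←0x72
8: ✓ CMP  NZCV=0010
9: · SUBVS
10: · SUBLS
11: ✓ ADDHI  r0←0xe6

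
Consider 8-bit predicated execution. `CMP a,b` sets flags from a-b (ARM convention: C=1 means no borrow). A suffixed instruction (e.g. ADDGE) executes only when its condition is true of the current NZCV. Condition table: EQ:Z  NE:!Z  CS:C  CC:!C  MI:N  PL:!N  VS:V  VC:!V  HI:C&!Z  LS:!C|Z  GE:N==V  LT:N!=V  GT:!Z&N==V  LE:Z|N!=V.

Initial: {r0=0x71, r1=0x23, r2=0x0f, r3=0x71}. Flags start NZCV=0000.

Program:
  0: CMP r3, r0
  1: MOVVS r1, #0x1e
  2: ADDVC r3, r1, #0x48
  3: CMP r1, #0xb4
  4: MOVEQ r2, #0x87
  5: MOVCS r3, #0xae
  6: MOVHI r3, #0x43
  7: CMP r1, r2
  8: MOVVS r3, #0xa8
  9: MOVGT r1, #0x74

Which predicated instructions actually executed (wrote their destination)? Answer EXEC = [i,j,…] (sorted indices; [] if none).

[0] flags=0110 → (cmp)
[1] flags=0110 VS?F → skip
[2] flags=0110 VC?T → r3=0x6b
[3] flags=0000 → (cmp)
[4] flags=0000 EQ?F → skip
[5] flags=0000 CS?F → skip
[6] flags=0000 HI?F → skip
[7] flags=0010 → (cmp)
[8] flags=0010 VS?F → skip
[9] flags=0010 GT?T → r1=0x74

EXEC = [2,9]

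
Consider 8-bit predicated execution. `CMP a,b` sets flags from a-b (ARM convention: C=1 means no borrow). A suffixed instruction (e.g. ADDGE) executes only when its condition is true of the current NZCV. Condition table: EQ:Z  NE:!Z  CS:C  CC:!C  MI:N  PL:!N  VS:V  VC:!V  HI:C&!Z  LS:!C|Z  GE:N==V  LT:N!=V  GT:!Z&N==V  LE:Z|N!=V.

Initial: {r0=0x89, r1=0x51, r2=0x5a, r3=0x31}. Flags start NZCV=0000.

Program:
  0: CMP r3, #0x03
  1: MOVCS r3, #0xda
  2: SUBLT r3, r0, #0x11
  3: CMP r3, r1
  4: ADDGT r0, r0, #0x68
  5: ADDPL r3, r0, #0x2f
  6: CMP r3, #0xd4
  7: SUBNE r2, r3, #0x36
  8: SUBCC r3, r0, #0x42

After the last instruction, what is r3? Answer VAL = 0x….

VAL = 0xda

0: ✓ CMP  NZCV=0010
1: ✓ MOVCS  r3←0xda
2: · SUBLT
3: ✓ CMP  NZCV=1010
4: · ADDGT
5: · ADDPL
6: ✓ CMP  NZCV=0010
7: ✓ SUBNE  r2←0xa4
8: · SUBCC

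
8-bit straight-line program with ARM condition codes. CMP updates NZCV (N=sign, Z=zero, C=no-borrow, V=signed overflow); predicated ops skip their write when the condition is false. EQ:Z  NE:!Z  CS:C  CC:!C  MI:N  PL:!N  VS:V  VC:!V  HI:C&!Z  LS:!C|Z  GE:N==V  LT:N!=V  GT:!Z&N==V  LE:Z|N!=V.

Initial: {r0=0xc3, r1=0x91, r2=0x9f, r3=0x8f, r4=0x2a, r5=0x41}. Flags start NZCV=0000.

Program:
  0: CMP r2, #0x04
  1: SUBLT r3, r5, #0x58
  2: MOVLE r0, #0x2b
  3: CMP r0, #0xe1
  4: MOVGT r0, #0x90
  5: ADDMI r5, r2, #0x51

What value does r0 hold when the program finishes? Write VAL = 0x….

[0] flags=1010 → (cmp)
[1] flags=1010 LT?T → r3=0xe9
[2] flags=1010 LE?T → r0=0x2b
[3] flags=0000 → (cmp)
[4] flags=0000 GT?T → r0=0x90
[5] flags=0000 MI?F → skip

VAL = 0x90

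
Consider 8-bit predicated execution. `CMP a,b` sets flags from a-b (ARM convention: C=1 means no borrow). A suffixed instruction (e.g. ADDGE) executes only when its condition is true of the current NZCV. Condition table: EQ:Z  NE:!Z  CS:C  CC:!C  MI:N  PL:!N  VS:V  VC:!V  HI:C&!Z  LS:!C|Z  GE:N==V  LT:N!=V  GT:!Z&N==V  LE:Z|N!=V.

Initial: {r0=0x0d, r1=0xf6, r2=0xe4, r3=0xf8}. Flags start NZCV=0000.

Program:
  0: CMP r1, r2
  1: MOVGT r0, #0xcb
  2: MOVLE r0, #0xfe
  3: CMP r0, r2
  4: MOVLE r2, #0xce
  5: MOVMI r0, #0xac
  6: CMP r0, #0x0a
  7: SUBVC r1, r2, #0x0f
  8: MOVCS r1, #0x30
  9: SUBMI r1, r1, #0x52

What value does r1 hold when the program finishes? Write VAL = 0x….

VAL = 0xde

0: ✓ CMP  NZCV=0010
1: ✓ MOVGT  r0←0xcb
2: · MOVLE
3: ✓ CMP  NZCV=1000
4: ✓ MOVLE  r2←0xce
5: ✓ MOVMI  r0←0xac
6: ✓ CMP  NZCV=1010
7: ✓ SUBVC  r1←0xbf
8: ✓ MOVCS  r1←0x30
9: ✓ SUBMI  r1←0xde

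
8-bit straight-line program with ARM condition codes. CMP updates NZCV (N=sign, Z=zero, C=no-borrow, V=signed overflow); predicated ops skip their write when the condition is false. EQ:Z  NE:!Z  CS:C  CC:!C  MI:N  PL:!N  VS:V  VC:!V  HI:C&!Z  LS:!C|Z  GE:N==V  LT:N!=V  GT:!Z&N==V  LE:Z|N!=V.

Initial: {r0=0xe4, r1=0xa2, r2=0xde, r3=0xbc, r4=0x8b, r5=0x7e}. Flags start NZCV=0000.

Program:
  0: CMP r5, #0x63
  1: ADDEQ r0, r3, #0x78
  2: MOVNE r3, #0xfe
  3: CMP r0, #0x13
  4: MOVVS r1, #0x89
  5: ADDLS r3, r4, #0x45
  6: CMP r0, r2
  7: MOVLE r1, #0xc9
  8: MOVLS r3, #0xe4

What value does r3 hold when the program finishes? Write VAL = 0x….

VAL = 0xfe

0: ✓ CMP  NZCV=0010
1: · ADDEQ
2: ✓ MOVNE  r3←0xfe
3: ✓ CMP  NZCV=1010
4: · MOVVS
5: · ADDLS
6: ✓ CMP  NZCV=0010
7: · MOVLE
8: · MOVLS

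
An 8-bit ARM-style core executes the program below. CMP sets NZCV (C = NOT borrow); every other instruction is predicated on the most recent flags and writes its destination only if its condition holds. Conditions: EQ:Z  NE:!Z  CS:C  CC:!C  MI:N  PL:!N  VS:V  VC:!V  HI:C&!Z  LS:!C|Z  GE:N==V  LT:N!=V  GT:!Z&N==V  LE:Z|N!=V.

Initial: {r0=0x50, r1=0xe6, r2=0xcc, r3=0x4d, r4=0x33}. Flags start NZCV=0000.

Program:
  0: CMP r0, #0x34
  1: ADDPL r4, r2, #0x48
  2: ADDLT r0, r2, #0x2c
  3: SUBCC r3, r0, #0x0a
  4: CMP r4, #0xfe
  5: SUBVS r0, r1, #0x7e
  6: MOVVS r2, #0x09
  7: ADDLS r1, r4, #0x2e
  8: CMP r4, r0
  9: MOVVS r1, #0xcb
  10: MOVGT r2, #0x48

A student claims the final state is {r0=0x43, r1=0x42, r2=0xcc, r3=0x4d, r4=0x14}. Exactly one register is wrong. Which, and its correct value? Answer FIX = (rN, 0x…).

FIX = (r0, 0x50)

[0] flags=0010 → (cmp)
[1] flags=0010 PL?T → r4=0x14
[2] flags=0010 LT?F → skip
[3] flags=0010 CC?F → skip
[4] flags=0000 → (cmp)
[5] flags=0000 VS?F → skip
[6] flags=0000 VS?F → skip
[7] flags=0000 LS?T → r1=0x42
[8] flags=1000 → (cmp)
[9] flags=1000 VS?F → skip
[10] flags=1000 GT?F → skip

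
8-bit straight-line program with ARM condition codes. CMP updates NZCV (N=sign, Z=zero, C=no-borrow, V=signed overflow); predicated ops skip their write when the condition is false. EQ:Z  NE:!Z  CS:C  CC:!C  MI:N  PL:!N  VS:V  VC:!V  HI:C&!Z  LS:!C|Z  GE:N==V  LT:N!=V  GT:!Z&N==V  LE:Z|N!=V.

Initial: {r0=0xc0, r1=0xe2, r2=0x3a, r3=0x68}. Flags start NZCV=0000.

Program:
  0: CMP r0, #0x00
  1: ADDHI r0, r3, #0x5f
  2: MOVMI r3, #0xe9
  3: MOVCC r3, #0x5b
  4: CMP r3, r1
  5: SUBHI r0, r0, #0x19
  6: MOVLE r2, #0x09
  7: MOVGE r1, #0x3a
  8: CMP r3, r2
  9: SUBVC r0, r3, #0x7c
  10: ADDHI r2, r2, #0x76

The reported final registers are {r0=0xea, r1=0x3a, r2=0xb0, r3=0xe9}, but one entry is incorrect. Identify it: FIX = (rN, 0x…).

0: ✓ CMP  NZCV=1010
1: ✓ ADDHI  r0←0xc7
2: ✓ MOVMI  r3←0xe9
3: · MOVCC
4: ✓ CMP  NZCV=0010
5: ✓ SUBHI  r0←0xae
6: · MOVLE
7: ✓ MOVGE  r1←0x3a
8: ✓ CMP  NZCV=1010
9: ✓ SUBVC  r0←0x6d
10: ✓ ADDHI  r2←0xb0

FIX = (r0, 0x6d)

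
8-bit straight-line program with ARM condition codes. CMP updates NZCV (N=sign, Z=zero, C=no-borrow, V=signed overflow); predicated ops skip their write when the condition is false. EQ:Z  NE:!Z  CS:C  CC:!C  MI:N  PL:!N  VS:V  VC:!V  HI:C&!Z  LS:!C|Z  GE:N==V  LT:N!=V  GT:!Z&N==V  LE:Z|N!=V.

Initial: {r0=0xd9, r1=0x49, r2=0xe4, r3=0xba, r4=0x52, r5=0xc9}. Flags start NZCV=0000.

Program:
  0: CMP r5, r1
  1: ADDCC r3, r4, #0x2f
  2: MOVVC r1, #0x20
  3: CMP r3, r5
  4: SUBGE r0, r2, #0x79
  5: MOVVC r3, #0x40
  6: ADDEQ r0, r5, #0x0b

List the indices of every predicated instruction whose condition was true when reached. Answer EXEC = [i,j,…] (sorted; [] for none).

[0] flags=1010 → (cmp)
[1] flags=1010 CC?F → skip
[2] flags=1010 VC?T → r1=0x20
[3] flags=1000 → (cmp)
[4] flags=1000 GE?F → skip
[5] flags=1000 VC?T → r3=0x40
[6] flags=1000 EQ?F → skip

EXEC = [2,5]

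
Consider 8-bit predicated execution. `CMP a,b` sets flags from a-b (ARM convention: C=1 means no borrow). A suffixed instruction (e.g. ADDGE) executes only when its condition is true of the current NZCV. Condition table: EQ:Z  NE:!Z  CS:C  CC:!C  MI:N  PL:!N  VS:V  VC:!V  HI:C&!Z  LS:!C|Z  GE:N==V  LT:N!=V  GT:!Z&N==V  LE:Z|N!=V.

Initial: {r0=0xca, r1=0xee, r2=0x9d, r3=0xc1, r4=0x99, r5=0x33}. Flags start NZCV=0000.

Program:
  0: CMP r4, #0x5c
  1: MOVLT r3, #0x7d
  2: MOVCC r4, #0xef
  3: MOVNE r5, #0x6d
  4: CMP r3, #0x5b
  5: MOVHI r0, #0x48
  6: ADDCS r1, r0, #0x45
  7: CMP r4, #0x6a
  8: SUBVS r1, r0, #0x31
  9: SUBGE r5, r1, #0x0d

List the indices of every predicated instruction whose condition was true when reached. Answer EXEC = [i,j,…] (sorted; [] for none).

EXEC = [1,3,5,6,8]

0: ✓ CMP  NZCV=0011
1: ✓ MOVLT  r3←0x7d
2: · MOVCC
3: ✓ MOVNE  r5←0x6d
4: ✓ CMP  NZCV=0010
5: ✓ MOVHI  r0←0x48
6: ✓ ADDCS  r1←0x8d
7: ✓ CMP  NZCV=0011
8: ✓ SUBVS  r1←0x17
9: · SUBGE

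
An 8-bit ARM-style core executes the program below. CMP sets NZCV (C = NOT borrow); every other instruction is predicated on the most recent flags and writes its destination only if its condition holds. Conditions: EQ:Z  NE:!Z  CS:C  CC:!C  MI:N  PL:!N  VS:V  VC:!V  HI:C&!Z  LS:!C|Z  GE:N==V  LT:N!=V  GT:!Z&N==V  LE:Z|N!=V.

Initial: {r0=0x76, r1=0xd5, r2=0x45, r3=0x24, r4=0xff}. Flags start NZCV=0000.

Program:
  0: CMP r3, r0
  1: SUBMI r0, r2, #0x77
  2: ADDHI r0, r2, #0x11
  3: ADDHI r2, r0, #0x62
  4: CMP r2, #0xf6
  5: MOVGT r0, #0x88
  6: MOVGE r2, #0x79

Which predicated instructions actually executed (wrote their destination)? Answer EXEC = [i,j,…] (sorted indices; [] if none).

EXEC = [1,5,6]

0: ✓ CMP  NZCV=1000
1: ✓ SUBMI  r0←0xce
2: · ADDHI
3: · ADDHI
4: ✓ CMP  NZCV=0000
5: ✓ MOVGT  r0←0x88
6: ✓ MOVGE  r2←0x79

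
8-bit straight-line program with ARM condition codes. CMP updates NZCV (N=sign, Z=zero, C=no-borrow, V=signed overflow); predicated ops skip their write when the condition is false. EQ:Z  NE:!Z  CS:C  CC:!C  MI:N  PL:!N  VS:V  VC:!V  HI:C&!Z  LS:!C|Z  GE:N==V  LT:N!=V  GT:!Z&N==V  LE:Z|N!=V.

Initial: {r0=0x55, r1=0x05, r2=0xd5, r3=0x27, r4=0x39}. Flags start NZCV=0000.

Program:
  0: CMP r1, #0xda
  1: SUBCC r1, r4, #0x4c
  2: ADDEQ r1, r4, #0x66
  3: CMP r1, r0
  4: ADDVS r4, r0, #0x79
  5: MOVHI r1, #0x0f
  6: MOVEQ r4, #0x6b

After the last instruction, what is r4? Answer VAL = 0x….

[0] flags=0000 → (cmp)
[1] flags=0000 CC?T → r1=0xed
[2] flags=0000 EQ?F → skip
[3] flags=1010 → (cmp)
[4] flags=1010 VS?F → skip
[5] flags=1010 HI?T → r1=0x0f
[6] flags=1010 EQ?F → skip

VAL = 0x39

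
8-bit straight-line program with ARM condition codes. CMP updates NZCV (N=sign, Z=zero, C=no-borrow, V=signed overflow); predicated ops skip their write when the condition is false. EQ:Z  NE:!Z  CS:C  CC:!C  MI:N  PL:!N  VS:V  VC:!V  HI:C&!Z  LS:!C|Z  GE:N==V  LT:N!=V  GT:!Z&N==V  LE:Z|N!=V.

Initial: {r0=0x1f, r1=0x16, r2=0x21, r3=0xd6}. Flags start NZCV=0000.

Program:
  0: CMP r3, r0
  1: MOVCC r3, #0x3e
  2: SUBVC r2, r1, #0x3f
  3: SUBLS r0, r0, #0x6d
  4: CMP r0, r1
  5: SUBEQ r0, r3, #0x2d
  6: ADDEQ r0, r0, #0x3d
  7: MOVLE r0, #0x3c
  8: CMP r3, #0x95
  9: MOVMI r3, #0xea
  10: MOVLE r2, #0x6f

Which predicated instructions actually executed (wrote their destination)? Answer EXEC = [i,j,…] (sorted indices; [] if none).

EXEC = [2]

[0] flags=1010 → (cmp)
[1] flags=1010 CC?F → skip
[2] flags=1010 VC?T → r2=0xd7
[3] flags=1010 LS?F → skip
[4] flags=0010 → (cmp)
[5] flags=0010 EQ?F → skip
[6] flags=0010 EQ?F → skip
[7] flags=0010 LE?F → skip
[8] flags=0010 → (cmp)
[9] flags=0010 MI?F → skip
[10] flags=0010 LE?F → skip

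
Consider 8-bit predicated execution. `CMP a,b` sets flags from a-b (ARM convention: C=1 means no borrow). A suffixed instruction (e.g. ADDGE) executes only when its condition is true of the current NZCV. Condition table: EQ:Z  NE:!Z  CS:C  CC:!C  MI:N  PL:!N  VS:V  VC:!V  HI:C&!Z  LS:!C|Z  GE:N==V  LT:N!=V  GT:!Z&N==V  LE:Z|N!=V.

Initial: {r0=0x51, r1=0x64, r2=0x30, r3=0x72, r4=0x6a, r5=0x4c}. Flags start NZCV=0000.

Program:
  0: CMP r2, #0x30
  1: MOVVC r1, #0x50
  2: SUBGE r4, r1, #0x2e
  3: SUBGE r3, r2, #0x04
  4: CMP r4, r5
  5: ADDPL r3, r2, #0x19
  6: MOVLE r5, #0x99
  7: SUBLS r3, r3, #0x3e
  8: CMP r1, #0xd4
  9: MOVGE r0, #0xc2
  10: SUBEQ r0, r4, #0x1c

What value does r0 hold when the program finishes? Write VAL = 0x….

VAL = 0xc2

[0] flags=0110 → (cmp)
[1] flags=0110 VC?T → r1=0x50
[2] flags=0110 GE?T → r4=0x22
[3] flags=0110 GE?T → r3=0x2c
[4] flags=1000 → (cmp)
[5] flags=1000 PL?F → skip
[6] flags=1000 LE?T → r5=0x99
[7] flags=1000 LS?T → r3=0xee
[8] flags=0000 → (cmp)
[9] flags=0000 GE?T → r0=0xc2
[10] flags=0000 EQ?F → skip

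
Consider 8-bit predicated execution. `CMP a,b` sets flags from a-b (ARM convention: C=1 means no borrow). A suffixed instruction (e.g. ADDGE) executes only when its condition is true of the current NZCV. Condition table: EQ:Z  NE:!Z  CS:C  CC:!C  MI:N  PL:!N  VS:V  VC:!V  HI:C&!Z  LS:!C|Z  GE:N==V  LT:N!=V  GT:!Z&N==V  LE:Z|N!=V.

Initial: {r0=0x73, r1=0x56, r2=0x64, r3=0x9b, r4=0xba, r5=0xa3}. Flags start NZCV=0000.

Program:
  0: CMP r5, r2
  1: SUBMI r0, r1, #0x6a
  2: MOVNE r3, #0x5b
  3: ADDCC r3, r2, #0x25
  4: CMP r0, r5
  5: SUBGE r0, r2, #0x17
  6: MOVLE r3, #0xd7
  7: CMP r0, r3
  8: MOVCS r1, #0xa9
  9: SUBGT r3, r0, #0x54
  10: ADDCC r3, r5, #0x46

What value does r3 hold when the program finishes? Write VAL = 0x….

[0] flags=0011 → (cmp)
[1] flags=0011 MI?F → skip
[2] flags=0011 NE?T → r3=0x5b
[3] flags=0011 CC?F → skip
[4] flags=1001 → (cmp)
[5] flags=1001 GE?T → r0=0x4d
[6] flags=1001 LE?F → skip
[7] flags=1000 → (cmp)
[8] flags=1000 CS?F → skip
[9] flags=1000 GT?F → skip
[10] flags=1000 CC?T → r3=0xe9

VAL = 0xe9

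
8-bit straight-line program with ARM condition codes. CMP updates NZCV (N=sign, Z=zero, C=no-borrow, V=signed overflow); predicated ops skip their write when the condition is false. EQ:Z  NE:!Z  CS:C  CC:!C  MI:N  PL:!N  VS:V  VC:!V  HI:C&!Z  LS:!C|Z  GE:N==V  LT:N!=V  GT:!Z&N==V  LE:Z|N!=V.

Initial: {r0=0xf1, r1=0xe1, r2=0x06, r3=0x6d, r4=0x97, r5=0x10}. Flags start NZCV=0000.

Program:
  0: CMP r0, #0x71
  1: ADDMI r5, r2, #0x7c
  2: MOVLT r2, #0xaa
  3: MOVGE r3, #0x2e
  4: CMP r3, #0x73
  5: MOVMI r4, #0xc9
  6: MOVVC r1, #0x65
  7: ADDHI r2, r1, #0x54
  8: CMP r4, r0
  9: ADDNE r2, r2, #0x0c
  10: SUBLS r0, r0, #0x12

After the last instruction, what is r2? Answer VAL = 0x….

0: ✓ CMP  NZCV=1010
1: ✓ ADDMI  r5←0x82
2: ✓ MOVLT  r2←0xaa
3: · MOVGE
4: ✓ CMP  NZCV=1000
5: ✓ MOVMI  r4←0xc9
6: ✓ MOVVC  r1←0x65
7: · ADDHI
8: ✓ CMP  NZCV=1000
9: ✓ ADDNE  r2←0xb6
10: ✓ SUBLS  r0←0xdf

VAL = 0xb6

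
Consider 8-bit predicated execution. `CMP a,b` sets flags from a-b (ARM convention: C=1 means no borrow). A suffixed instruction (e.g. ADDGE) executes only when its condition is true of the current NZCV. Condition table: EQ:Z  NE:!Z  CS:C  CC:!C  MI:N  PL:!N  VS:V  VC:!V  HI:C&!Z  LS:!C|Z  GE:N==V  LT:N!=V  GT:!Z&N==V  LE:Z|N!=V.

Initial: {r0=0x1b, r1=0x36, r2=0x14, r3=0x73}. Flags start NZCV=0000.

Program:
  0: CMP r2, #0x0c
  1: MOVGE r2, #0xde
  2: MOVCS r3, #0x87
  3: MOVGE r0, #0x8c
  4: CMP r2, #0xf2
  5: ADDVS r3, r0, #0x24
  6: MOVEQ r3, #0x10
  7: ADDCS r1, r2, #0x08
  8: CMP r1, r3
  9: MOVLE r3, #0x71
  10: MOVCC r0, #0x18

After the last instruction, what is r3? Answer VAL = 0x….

[0] flags=0010 → (cmp)
[1] flags=0010 GE?T → r2=0xde
[2] flags=0010 CS?T → r3=0x87
[3] flags=0010 GE?T → r0=0x8c
[4] flags=1000 → (cmp)
[5] flags=1000 VS?F → skip
[6] flags=1000 EQ?F → skip
[7] flags=1000 CS?F → skip
[8] flags=1001 → (cmp)
[9] flags=1001 LE?F → skip
[10] flags=1001 CC?T → r0=0x18

VAL = 0x87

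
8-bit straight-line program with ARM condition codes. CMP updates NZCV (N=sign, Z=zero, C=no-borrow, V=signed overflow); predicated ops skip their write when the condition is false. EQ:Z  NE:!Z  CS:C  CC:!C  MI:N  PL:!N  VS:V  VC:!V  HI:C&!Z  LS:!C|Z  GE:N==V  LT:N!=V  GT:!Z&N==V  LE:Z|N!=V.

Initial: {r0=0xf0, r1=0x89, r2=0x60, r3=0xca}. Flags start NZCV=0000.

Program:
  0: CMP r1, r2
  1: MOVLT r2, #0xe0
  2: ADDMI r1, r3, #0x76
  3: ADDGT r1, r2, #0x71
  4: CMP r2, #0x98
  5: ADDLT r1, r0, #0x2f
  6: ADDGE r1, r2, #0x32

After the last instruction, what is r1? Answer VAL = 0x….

VAL = 0x12

[0] flags=0011 → (cmp)
[1] flags=0011 LT?T → r2=0xe0
[2] flags=0011 MI?F → skip
[3] flags=0011 GT?F → skip
[4] flags=0010 → (cmp)
[5] flags=0010 LT?F → skip
[6] flags=0010 GE?T → r1=0x12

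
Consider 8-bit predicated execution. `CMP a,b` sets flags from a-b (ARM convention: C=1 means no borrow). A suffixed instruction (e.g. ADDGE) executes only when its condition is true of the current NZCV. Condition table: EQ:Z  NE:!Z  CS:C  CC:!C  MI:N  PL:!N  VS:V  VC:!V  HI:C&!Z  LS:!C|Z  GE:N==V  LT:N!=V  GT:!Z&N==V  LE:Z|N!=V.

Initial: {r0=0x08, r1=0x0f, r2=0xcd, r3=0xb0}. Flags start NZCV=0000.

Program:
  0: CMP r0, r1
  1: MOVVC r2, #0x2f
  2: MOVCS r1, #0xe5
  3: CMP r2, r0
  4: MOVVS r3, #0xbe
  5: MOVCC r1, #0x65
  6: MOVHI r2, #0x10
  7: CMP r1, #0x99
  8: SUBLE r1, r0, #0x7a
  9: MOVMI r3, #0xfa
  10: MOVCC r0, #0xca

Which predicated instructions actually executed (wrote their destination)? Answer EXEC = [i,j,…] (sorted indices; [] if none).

EXEC = [1,6,10]

[0] flags=1000 → (cmp)
[1] flags=1000 VC?T → r2=0x2f
[2] flags=1000 CS?F → skip
[3] flags=0010 → (cmp)
[4] flags=0010 VS?F → skip
[5] flags=0010 CC?F → skip
[6] flags=0010 HI?T → r2=0x10
[7] flags=0000 → (cmp)
[8] flags=0000 LE?F → skip
[9] flags=0000 MI?F → skip
[10] flags=0000 CC?T → r0=0xca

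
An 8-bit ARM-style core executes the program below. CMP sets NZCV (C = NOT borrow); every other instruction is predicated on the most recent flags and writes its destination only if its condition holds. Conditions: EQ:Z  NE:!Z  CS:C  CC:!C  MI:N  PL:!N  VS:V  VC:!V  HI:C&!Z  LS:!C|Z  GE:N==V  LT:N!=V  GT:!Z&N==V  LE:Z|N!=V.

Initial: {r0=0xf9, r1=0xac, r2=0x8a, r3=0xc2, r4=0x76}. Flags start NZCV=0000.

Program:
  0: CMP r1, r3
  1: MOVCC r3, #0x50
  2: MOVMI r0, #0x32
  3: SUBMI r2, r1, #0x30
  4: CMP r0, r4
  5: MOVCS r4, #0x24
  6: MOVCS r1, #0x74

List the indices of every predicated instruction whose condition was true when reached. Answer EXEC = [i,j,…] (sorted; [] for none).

0: ✓ CMP  NZCV=1000
1: ✓ MOVCC  r3←0x50
2: ✓ MOVMI  r0←0x32
3: ✓ SUBMI  r2←0x7c
4: ✓ CMP  NZCV=1000
5: · MOVCS
6: · MOVCS

EXEC = [1,2,3]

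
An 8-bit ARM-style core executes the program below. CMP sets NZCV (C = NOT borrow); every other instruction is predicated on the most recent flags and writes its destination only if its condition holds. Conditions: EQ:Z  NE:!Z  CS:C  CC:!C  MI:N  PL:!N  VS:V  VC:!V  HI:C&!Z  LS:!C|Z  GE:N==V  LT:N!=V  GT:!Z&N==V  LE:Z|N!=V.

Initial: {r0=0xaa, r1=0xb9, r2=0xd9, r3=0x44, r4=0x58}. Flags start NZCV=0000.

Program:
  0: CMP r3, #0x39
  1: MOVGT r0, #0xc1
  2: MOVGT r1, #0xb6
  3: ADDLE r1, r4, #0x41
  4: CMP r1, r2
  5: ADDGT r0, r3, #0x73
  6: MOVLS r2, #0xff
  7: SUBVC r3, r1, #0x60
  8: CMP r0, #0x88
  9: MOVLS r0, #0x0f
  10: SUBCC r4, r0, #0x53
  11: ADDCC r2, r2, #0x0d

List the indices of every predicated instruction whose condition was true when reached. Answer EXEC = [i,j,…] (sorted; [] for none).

[0] flags=0010 → (cmp)
[1] flags=0010 GT?T → r0=0xc1
[2] flags=0010 GT?T → r1=0xb6
[3] flags=0010 LE?F → skip
[4] flags=1000 → (cmp)
[5] flags=1000 GT?F → skip
[6] flags=1000 LS?T → r2=0xff
[7] flags=1000 VC?T → r3=0x56
[8] flags=0010 → (cmp)
[9] flags=0010 LS?F → skip
[10] flags=0010 CC?F → skip
[11] flags=0010 CC?F → skip

EXEC = [1,2,6,7]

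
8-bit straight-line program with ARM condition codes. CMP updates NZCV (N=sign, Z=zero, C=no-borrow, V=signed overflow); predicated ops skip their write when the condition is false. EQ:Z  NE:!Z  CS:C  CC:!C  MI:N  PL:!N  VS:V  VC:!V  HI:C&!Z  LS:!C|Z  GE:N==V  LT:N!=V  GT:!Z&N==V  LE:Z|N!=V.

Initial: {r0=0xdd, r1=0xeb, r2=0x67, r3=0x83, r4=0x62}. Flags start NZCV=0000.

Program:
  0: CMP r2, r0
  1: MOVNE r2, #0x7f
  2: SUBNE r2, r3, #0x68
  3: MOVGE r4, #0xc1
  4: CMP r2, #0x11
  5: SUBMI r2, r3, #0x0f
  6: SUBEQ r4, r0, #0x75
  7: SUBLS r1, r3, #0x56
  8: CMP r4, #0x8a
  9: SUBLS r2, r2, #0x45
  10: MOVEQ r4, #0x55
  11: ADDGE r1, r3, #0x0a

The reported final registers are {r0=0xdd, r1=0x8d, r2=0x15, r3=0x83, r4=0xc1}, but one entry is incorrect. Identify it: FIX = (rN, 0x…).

FIX = (r2, 0x1b)

0: ✓ CMP  NZCV=1001
1: ✓ MOVNE  r2←0x7f
2: ✓ SUBNE  r2←0x1b
3: ✓ MOVGE  r4←0xc1
4: ✓ CMP  NZCV=0010
5: · SUBMI
6: · SUBEQ
7: · SUBLS
8: ✓ CMP  NZCV=0010
9: · SUBLS
10: · MOVEQ
11: ✓ ADDGE  r1←0x8d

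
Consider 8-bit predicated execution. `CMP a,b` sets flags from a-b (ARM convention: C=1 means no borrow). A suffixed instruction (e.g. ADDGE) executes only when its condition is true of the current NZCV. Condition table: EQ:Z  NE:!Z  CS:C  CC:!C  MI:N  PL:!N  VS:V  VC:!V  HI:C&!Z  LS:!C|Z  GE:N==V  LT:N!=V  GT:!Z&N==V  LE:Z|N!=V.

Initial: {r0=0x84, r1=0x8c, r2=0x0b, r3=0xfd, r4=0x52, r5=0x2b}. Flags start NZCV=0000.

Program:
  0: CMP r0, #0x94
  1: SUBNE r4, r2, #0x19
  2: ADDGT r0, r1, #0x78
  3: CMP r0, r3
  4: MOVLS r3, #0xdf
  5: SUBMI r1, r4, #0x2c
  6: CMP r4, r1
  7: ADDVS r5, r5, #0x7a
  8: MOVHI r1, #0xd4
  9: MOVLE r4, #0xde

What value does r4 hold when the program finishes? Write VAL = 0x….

VAL = 0xf2

0: ✓ CMP  NZCV=1000
1: ✓ SUBNE  r4←0xf2
2: · ADDGT
3: ✓ CMP  NZCV=1000
4: ✓ MOVLS  r3←0xdf
5: ✓ SUBMI  r1←0xc6
6: ✓ CMP  NZCV=0010
7: · ADDVS
8: ✓ MOVHI  r1←0xd4
9: · MOVLE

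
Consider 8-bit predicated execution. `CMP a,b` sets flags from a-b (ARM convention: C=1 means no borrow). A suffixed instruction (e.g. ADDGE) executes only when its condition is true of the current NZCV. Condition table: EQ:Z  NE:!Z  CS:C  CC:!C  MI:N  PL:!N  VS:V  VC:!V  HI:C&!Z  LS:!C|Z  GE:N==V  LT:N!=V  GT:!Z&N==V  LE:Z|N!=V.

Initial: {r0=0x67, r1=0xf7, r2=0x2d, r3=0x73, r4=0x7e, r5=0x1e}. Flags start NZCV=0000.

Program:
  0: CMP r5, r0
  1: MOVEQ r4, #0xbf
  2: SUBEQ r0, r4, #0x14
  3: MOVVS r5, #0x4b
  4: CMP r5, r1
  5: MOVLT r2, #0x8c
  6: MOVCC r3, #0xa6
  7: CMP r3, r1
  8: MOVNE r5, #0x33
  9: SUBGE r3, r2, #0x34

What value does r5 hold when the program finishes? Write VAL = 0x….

VAL = 0x33

0: ✓ CMP  NZCV=1000
1: · MOVEQ
2: · SUBEQ
3: · MOVVS
4: ✓ CMP  NZCV=0000
5: · MOVLT
6: ✓ MOVCC  r3←0xa6
7: ✓ CMP  NZCV=1000
8: ✓ MOVNE  r5←0x33
9: · SUBGE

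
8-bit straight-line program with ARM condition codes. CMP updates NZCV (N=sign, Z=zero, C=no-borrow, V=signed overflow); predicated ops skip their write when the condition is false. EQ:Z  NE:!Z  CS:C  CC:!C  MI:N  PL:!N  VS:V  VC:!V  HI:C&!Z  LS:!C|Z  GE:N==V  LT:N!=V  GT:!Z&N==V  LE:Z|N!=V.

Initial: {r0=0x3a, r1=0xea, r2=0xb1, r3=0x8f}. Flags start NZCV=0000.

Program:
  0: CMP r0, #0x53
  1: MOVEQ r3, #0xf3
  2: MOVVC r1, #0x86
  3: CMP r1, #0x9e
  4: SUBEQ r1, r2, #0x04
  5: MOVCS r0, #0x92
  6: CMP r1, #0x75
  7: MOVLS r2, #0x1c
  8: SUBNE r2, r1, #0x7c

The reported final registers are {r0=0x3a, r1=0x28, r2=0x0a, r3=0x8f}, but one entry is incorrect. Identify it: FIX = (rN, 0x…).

FIX = (r1, 0x86)

0: ✓ CMP  NZCV=1000
1: · MOVEQ
2: ✓ MOVVC  r1←0x86
3: ✓ CMP  NZCV=1000
4: · SUBEQ
5: · MOVCS
6: ✓ CMP  NZCV=0011
7: · MOVLS
8: ✓ SUBNE  r2←0x0a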